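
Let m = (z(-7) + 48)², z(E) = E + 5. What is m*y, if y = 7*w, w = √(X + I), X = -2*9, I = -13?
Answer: 14812*I*√31 ≈ 82470.0*I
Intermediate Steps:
z(E) = 5 + E
X = -18
m = 2116 (m = ((5 - 7) + 48)² = (-2 + 48)² = 46² = 2116)
w = I*√31 (w = √(-18 - 13) = √(-31) = I*√31 ≈ 5.5678*I)
y = 7*I*√31 (y = 7*(I*√31) = 7*I*√31 ≈ 38.974*I)
m*y = 2116*(7*I*√31) = 14812*I*√31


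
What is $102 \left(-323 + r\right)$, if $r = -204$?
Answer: $-53754$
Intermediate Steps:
$102 \left(-323 + r\right) = 102 \left(-323 - 204\right) = 102 \left(-527\right) = -53754$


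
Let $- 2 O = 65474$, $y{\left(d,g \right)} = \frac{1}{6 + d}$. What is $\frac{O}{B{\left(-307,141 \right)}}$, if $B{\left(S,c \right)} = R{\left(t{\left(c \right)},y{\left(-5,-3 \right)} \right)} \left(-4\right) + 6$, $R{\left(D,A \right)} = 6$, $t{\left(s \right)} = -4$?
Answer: $\frac{32737}{18} \approx 1818.7$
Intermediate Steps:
$B{\left(S,c \right)} = -18$ ($B{\left(S,c \right)} = 6 \left(-4\right) + 6 = -24 + 6 = -18$)
$O = -32737$ ($O = \left(- \frac{1}{2}\right) 65474 = -32737$)
$\frac{O}{B{\left(-307,141 \right)}} = - \frac{32737}{-18} = \left(-32737\right) \left(- \frac{1}{18}\right) = \frac{32737}{18}$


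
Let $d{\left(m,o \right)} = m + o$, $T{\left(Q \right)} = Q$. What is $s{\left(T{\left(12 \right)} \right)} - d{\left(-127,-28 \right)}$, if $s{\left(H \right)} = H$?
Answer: $167$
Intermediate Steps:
$s{\left(T{\left(12 \right)} \right)} - d{\left(-127,-28 \right)} = 12 - \left(-127 - 28\right) = 12 - -155 = 12 + 155 = 167$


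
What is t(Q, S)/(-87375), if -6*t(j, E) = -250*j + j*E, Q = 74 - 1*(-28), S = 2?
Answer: -4216/87375 ≈ -0.048252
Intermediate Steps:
Q = 102 (Q = 74 + 28 = 102)
t(j, E) = 125*j/3 - E*j/6 (t(j, E) = -(-250*j + j*E)/6 = -(-250*j + E*j)/6 = 125*j/3 - E*j/6)
t(Q, S)/(-87375) = ((⅙)*102*(250 - 1*2))/(-87375) = ((⅙)*102*(250 - 2))*(-1/87375) = ((⅙)*102*248)*(-1/87375) = 4216*(-1/87375) = -4216/87375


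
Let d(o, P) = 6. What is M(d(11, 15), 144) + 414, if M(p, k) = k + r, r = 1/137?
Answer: 76447/137 ≈ 558.01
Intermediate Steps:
r = 1/137 ≈ 0.0072993
M(p, k) = 1/137 + k (M(p, k) = k + 1/137 = 1/137 + k)
M(d(11, 15), 144) + 414 = (1/137 + 144) + 414 = 19729/137 + 414 = 76447/137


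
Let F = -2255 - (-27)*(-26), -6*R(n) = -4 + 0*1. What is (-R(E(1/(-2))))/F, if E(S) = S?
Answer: 2/8871 ≈ 0.00022545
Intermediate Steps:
R(n) = ⅔ (R(n) = -(-4 + 0*1)/6 = -(-4 + 0)/6 = -⅙*(-4) = ⅔)
F = -2957 (F = -2255 - 1*702 = -2255 - 702 = -2957)
(-R(E(1/(-2))))/F = -1*⅔/(-2957) = -⅔*(-1/2957) = 2/8871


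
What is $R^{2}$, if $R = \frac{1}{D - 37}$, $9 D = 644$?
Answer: $\frac{81}{96721} \approx 0.00083746$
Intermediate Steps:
$D = \frac{644}{9}$ ($D = \frac{1}{9} \cdot 644 = \frac{644}{9} \approx 71.556$)
$R = \frac{9}{311}$ ($R = \frac{1}{\frac{644}{9} - 37} = \frac{1}{\frac{311}{9}} = \frac{9}{311} \approx 0.028939$)
$R^{2} = \left(\frac{9}{311}\right)^{2} = \frac{81}{96721}$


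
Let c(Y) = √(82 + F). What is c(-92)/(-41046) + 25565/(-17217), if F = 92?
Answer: -25565/17217 - √174/41046 ≈ -1.4852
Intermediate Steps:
c(Y) = √174 (c(Y) = √(82 + 92) = √174)
c(-92)/(-41046) + 25565/(-17217) = √174/(-41046) + 25565/(-17217) = √174*(-1/41046) + 25565*(-1/17217) = -√174/41046 - 25565/17217 = -25565/17217 - √174/41046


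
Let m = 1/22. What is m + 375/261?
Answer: 2837/1914 ≈ 1.4822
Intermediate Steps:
m = 1/22 ≈ 0.045455
m + 375/261 = 1/22 + 375/261 = 1/22 + 375*(1/261) = 1/22 + 125/87 = 2837/1914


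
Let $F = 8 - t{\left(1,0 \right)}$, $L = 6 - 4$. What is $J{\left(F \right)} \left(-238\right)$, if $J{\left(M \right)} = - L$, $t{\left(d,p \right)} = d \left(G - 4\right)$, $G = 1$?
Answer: $476$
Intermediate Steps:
$t{\left(d,p \right)} = - 3 d$ ($t{\left(d,p \right)} = d \left(1 - 4\right) = d \left(-3\right) = - 3 d$)
$L = 2$
$F = 11$ ($F = 8 - \left(-3\right) 1 = 8 - -3 = 8 + 3 = 11$)
$J{\left(M \right)} = -2$ ($J{\left(M \right)} = \left(-1\right) 2 = -2$)
$J{\left(F \right)} \left(-238\right) = \left(-2\right) \left(-238\right) = 476$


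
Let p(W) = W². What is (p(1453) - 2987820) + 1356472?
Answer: 479861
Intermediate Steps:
(p(1453) - 2987820) + 1356472 = (1453² - 2987820) + 1356472 = (2111209 - 2987820) + 1356472 = -876611 + 1356472 = 479861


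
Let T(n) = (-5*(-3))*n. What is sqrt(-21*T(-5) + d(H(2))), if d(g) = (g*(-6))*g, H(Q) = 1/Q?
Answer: sqrt(6294)/2 ≈ 39.667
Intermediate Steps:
T(n) = 15*n
d(g) = -6*g**2 (d(g) = (-6*g)*g = -6*g**2)
sqrt(-21*T(-5) + d(H(2))) = sqrt(-315*(-5) - 6*(1/2)**2) = sqrt(-21*(-75) - 6*(1/2)**2) = sqrt(1575 - 6*1/4) = sqrt(1575 - 3/2) = sqrt(3147/2) = sqrt(6294)/2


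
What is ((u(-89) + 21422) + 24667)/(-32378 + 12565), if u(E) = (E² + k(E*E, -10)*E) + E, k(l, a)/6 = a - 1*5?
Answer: -61931/19813 ≈ -3.1258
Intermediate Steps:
k(l, a) = -30 + 6*a (k(l, a) = 6*(a - 1*5) = 6*(a - 5) = 6*(-5 + a) = -30 + 6*a)
u(E) = E² - 89*E (u(E) = (E² + (-30 + 6*(-10))*E) + E = (E² + (-30 - 60)*E) + E = (E² - 90*E) + E = E² - 89*E)
((u(-89) + 21422) + 24667)/(-32378 + 12565) = ((-89*(-89 - 89) + 21422) + 24667)/(-32378 + 12565) = ((-89*(-178) + 21422) + 24667)/(-19813) = ((15842 + 21422) + 24667)*(-1/19813) = (37264 + 24667)*(-1/19813) = 61931*(-1/19813) = -61931/19813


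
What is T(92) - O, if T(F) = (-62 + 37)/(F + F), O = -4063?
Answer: 747567/184 ≈ 4062.9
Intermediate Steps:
T(F) = -25/(2*F) (T(F) = -25*1/(2*F) = -25/(2*F))
T(92) - O = -25/2/92 - 1*(-4063) = -25/2*1/92 + 4063 = -25/184 + 4063 = 747567/184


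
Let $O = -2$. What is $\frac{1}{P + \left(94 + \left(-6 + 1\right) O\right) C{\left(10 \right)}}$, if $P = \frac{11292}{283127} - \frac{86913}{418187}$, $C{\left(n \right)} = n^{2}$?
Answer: $\frac{118400030749}{1231340434540253} \approx 9.6155 \cdot 10^{-5}$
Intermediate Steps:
$P = - \frac{19885249347}{118400030749}$ ($P = 11292 \cdot \frac{1}{283127} - \frac{86913}{418187} = \frac{11292}{283127} - \frac{86913}{418187} = - \frac{19885249347}{118400030749} \approx -0.16795$)
$\frac{1}{P + \left(94 + \left(-6 + 1\right) O\right) C{\left(10 \right)}} = \frac{1}{- \frac{19885249347}{118400030749} + \left(94 + \left(-6 + 1\right) \left(-2\right)\right) 10^{2}} = \frac{1}{- \frac{19885249347}{118400030749} + \left(94 - -10\right) 100} = \frac{1}{- \frac{19885249347}{118400030749} + \left(94 + 10\right) 100} = \frac{1}{- \frac{19885249347}{118400030749} + 104 \cdot 100} = \frac{1}{- \frac{19885249347}{118400030749} + 10400} = \frac{1}{\frac{1231340434540253}{118400030749}} = \frac{118400030749}{1231340434540253}$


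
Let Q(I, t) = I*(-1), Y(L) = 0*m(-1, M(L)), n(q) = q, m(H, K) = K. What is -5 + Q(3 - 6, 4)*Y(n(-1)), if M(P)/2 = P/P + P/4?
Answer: -5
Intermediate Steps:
M(P) = 2 + P/2 (M(P) = 2*(P/P + P/4) = 2*(1 + P*(¼)) = 2*(1 + P/4) = 2 + P/2)
Y(L) = 0 (Y(L) = 0*(2 + L/2) = 0)
Q(I, t) = -I
-5 + Q(3 - 6, 4)*Y(n(-1)) = -5 - (3 - 6)*0 = -5 - 1*(-3)*0 = -5 + 3*0 = -5 + 0 = -5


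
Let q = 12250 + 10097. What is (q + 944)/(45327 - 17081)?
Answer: 23291/28246 ≈ 0.82458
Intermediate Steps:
q = 22347
(q + 944)/(45327 - 17081) = (22347 + 944)/(45327 - 17081) = 23291/28246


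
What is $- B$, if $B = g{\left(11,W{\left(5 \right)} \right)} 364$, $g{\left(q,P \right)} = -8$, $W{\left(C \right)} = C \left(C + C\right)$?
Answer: $2912$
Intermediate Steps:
$W{\left(C \right)} = 2 C^{2}$ ($W{\left(C \right)} = C 2 C = 2 C^{2}$)
$B = -2912$ ($B = \left(-8\right) 364 = -2912$)
$- B = \left(-1\right) \left(-2912\right) = 2912$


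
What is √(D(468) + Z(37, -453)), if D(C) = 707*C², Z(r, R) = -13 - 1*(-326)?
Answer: √154850281 ≈ 12444.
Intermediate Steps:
Z(r, R) = 313 (Z(r, R) = -13 + 326 = 313)
√(D(468) + Z(37, -453)) = √(707*468² + 313) = √(707*219024 + 313) = √(154849968 + 313) = √154850281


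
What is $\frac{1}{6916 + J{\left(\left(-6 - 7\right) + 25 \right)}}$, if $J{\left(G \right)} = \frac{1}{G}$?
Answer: $\frac{12}{82993} \approx 0.00014459$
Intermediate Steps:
$\frac{1}{6916 + J{\left(\left(-6 - 7\right) + 25 \right)}} = \frac{1}{6916 + \frac{1}{\left(-6 - 7\right) + 25}} = \frac{1}{6916 + \frac{1}{-13 + 25}} = \frac{1}{6916 + \frac{1}{12}} = \frac{1}{\frac{82993}{12}} = \frac{12}{82993}$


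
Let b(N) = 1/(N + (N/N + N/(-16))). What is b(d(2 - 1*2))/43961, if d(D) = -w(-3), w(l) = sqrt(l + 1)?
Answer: 128/15518233 + 120*I*sqrt(2)/15518233 ≈ 8.2484e-6 + 1.0936e-5*I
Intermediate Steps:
w(l) = sqrt(1 + l)
d(D) = -I*sqrt(2) (d(D) = -sqrt(1 - 3) = -sqrt(-2) = -I*sqrt(2))
b(N) = 1/(1 + 15*N/16) (b(N) = 1/(N + (1 + N*(-1/16))) = 1/(N + (1 - N/16)) = 1/(1 + 15*N/16))
b(d(2 - 1*2))/43961 = (16/(16 + 15*(-I*sqrt(2))))/43961 = (16/(16 - 15*I*sqrt(2)))*(1/43961) = 16/(43961*(16 - 15*I*sqrt(2)))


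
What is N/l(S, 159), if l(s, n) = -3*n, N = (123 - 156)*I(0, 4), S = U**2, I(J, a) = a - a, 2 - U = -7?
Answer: 0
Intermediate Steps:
U = 9 (U = 2 - 1*(-7) = 2 + 7 = 9)
I(J, a) = 0
S = 81 (S = 9**2 = 81)
N = 0 (N = (123 - 156)*0 = -33*0 = 0)
N/l(S, 159) = 0/((-3*159)) = 0/(-477) = 0*(-1/477) = 0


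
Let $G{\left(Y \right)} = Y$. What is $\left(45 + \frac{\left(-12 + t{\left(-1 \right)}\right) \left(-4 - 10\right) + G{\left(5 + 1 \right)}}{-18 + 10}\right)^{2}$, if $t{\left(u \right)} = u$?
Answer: $\frac{1849}{4} \approx 462.25$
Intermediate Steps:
$\left(45 + \frac{\left(-12 + t{\left(-1 \right)}\right) \left(-4 - 10\right) + G{\left(5 + 1 \right)}}{-18 + 10}\right)^{2} = \left(45 + \frac{\left(-12 - 1\right) \left(-4 - 10\right) + \left(5 + 1\right)}{-18 + 10}\right)^{2} = \left(45 + \frac{\left(-13\right) \left(-14\right) + 6}{-8}\right)^{2} = \left(45 + \left(182 + 6\right) \left(- \frac{1}{8}\right)\right)^{2} = \left(45 + 188 \left(- \frac{1}{8}\right)\right)^{2} = \left(45 - \frac{47}{2}\right)^{2} = \left(\frac{43}{2}\right)^{2} = \frac{1849}{4}$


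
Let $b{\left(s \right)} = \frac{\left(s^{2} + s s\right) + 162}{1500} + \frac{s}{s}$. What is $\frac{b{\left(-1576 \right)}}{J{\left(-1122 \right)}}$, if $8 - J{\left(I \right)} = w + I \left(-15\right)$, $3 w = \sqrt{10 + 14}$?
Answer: $- \frac{20898029477}{106117380500} + \frac{2484607 \sqrt{6}}{318352141500} \approx -0.19691$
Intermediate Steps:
$w = \frac{2 \sqrt{6}}{3}$ ($w = \frac{\sqrt{10 + 14}}{3} = \frac{\sqrt{24}}{3} = \frac{2 \sqrt{6}}{3} \approx 1.633$)
$b{\left(s \right)} = \frac{277}{250} + \frac{s^{2}}{750}$ ($b{\left(s \right)} = \left(\left(s^{2} + s^{2}\right) + 162\right) \frac{1}{1500} + 1 = \left(2 s^{2} + 162\right) \frac{1}{1500} + 1 = \left(162 + 2 s^{2}\right) \frac{1}{1500} + 1 = \left(\frac{27}{250} + \frac{s^{2}}{750}\right) + 1 = \frac{277}{250} + \frac{s^{2}}{750}$)
$J{\left(I \right)} = 8 + 15 I - \frac{2 \sqrt{6}}{3}$ ($J{\left(I \right)} = 8 - \left(\frac{2 \sqrt{6}}{3} + I \left(-15\right)\right) = 8 - \left(\frac{2 \sqrt{6}}{3} - 15 I\right) = 8 - \left(- 15 I + \frac{2 \sqrt{6}}{3}\right) = 8 + \left(15 I - \frac{2 \sqrt{6}}{3}\right) = 8 + 15 I - \frac{2 \sqrt{6}}{3}$)
$\frac{b{\left(-1576 \right)}}{J{\left(-1122 \right)}} = \frac{\frac{277}{250} + \frac{\left(-1576\right)^{2}}{750}}{8 + 15 \left(-1122\right) - \frac{2 \sqrt{6}}{3}} = \frac{\frac{277}{250} + \frac{1}{750} \cdot 2483776}{8 - 16830 - \frac{2 \sqrt{6}}{3}} = \frac{\frac{277}{250} + \frac{1241888}{375}}{-16822 - \frac{2 \sqrt{6}}{3}} = \frac{2484607}{750 \left(-16822 - \frac{2 \sqrt{6}}{3}\right)}$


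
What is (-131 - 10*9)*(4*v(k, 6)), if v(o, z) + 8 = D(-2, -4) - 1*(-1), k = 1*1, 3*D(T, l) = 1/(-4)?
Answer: 18785/3 ≈ 6261.7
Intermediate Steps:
D(T, l) = -1/12 (D(T, l) = (1/3)/(-4) = (1/3)*(-1/4) = -1/12)
k = 1
v(o, z) = -85/12 (v(o, z) = -8 + (-1/12 - 1*(-1)) = -8 + (-1/12 + 1) = -8 + 11/12 = -85/12)
(-131 - 10*9)*(4*v(k, 6)) = (-131 - 10*9)*(4*(-85/12)) = (-131 - 90)*(-85/3) = -221*(-85/3) = 18785/3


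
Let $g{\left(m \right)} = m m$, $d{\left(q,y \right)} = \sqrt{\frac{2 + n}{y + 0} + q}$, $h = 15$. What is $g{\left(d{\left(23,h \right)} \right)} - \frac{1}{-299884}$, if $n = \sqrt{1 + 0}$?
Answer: $\frac{34786549}{1499420} \approx 23.2$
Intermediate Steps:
$n = 1$ ($n = \sqrt{1} = 1$)
$d{\left(q,y \right)} = \sqrt{q + \frac{3}{y}}$ ($d{\left(q,y \right)} = \sqrt{\frac{2 + 1}{y + 0} + q} = \sqrt{\frac{3}{y} + q} = \sqrt{q + \frac{3}{y}}$)
$g{\left(m \right)} = m^{2}$
$g{\left(d{\left(23,h \right)} \right)} - \frac{1}{-299884} = \left(\sqrt{23 + \frac{3}{15}}\right)^{2} - \frac{1}{-299884} = \left(\sqrt{23 + 3 \cdot \frac{1}{15}}\right)^{2} - - \frac{1}{299884} = \left(\sqrt{23 + \frac{1}{5}}\right)^{2} + \frac{1}{299884} = \left(\sqrt{\frac{116}{5}}\right)^{2} + \frac{1}{299884} = \left(\frac{2 \sqrt{145}}{5}\right)^{2} + \frac{1}{299884} = \frac{116}{5} + \frac{1}{299884} = \frac{34786549}{1499420}$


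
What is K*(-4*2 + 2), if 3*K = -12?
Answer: 24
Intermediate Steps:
K = -4 (K = (1/3)*(-12) = -4)
K*(-4*2 + 2) = -4*(-4*2 + 2) = -4*(-8 + 2) = -4*(-6) = 24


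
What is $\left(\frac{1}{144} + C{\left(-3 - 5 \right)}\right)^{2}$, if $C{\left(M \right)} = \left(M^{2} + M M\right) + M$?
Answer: $\frac{298632961}{20736} \approx 14402.0$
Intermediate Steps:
$C{\left(M \right)} = M + 2 M^{2}$ ($C{\left(M \right)} = \left(M^{2} + M^{2}\right) + M = 2 M^{2} + M = M + 2 M^{2}$)
$\left(\frac{1}{144} + C{\left(-3 - 5 \right)}\right)^{2} = \left(\frac{1}{144} + \left(-3 - 5\right) \left(1 + 2 \left(-3 - 5\right)\right)\right)^{2} = \left(\frac{1}{144} - 8 \left(1 + 2 \left(-8\right)\right)\right)^{2} = \left(\frac{1}{144} - 8 \left(1 - 16\right)\right)^{2} = \left(\frac{1}{144} - -120\right)^{2} = \left(\frac{1}{144} + 120\right)^{2} = \left(\frac{17281}{144}\right)^{2} = \frac{298632961}{20736}$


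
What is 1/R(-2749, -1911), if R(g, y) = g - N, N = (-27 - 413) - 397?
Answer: -1/1912 ≈ -0.00052301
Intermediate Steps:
N = -837 (N = -440 - 397 = -837)
R(g, y) = 837 + g (R(g, y) = g - 1*(-837) = g + 837 = 837 + g)
1/R(-2749, -1911) = 1/(837 - 2749) = 1/(-1912) = -1/1912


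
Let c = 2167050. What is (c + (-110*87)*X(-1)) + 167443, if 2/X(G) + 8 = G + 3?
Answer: 2337683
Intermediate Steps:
X(G) = 2/(-5 + G) (X(G) = 2/(-8 + (G + 3)) = 2/(-8 + (3 + G)) = 2/(-5 + G))
(c + (-110*87)*X(-1)) + 167443 = (2167050 + (-110*87)*(2/(-5 - 1))) + 167443 = (2167050 - 19140/(-6)) + 167443 = (2167050 - 19140*(-1)/6) + 167443 = (2167050 - 9570*(-⅓)) + 167443 = (2167050 + 3190) + 167443 = 2170240 + 167443 = 2337683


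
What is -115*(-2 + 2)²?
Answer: 0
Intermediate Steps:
-115*(-2 + 2)² = -115*0² = -115*0 = 0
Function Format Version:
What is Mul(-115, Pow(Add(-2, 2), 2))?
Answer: 0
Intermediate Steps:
Mul(-115, Pow(Add(-2, 2), 2)) = Mul(-115, Pow(0, 2)) = Mul(-115, 0) = 0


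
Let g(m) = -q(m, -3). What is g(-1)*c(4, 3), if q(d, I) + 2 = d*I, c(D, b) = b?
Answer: -3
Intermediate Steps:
q(d, I) = -2 + I*d (q(d, I) = -2 + d*I = -2 + I*d)
g(m) = 2 + 3*m (g(m) = -(-2 - 3*m) = 2 + 3*m)
g(-1)*c(4, 3) = (2 + 3*(-1))*3 = (2 - 3)*3 = -1*3 = -3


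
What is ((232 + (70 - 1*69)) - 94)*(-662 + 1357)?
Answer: 96605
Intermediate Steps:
((232 + (70 - 1*69)) - 94)*(-662 + 1357) = ((232 + (70 - 69)) - 94)*695 = ((232 + 1) - 94)*695 = (233 - 94)*695 = 139*695 = 96605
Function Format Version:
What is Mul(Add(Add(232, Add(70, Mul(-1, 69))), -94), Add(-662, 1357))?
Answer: 96605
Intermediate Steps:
Mul(Add(Add(232, Add(70, Mul(-1, 69))), -94), Add(-662, 1357)) = Mul(Add(Add(232, Add(70, -69)), -94), 695) = Mul(Add(Add(232, 1), -94), 695) = Mul(Add(233, -94), 695) = Mul(139, 695) = 96605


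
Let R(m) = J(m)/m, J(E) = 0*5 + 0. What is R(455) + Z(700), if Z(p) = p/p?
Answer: 1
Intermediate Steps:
J(E) = 0 (J(E) = 0 + 0 = 0)
Z(p) = 1
R(m) = 0 (R(m) = 0/m = 0)
R(455) + Z(700) = 0 + 1 = 1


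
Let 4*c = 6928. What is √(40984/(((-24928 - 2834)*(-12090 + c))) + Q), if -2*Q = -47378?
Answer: √122427804408297683043/71889699 ≈ 153.91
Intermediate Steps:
c = 1732 (c = (¼)*6928 = 1732)
Q = 23689 (Q = -½*(-47378) = 23689)
√(40984/(((-24928 - 2834)*(-12090 + c))) + Q) = √(40984/(((-24928 - 2834)*(-12090 + 1732))) + 23689) = √(40984/((-27762*(-10358))) + 23689) = √(40984/287558796 + 23689) = √(40984*(1/287558796) + 23689) = √(10246/71889699 + 23689) = √(1702995089857/71889699) = √122427804408297683043/71889699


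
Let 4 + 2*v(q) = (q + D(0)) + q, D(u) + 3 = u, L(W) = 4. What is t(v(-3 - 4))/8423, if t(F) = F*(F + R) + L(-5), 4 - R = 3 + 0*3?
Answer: 415/33692 ≈ 0.012317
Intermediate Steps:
D(u) = -3 + u
v(q) = -7/2 + q (v(q) = -2 + ((q + (-3 + 0)) + q)/2 = -2 + ((q - 3) + q)/2 = -2 + ((-3 + q) + q)/2 = -2 + (-3 + 2*q)/2 = -2 + (-3/2 + q) = -7/2 + q)
R = 1 (R = 4 - (3 + 0*3) = 4 - (3 + 0) = 4 - 1*3 = 4 - 3 = 1)
t(F) = 4 + F*(1 + F) (t(F) = F*(F + 1) + 4 = F*(1 + F) + 4 = 4 + F*(1 + F))
t(v(-3 - 4))/8423 = (4 + (-7/2 + (-3 - 4)) + (-7/2 + (-3 - 4))**2)/8423 = (4 + (-7/2 - 7) + (-7/2 - 7)**2)*(1/8423) = (4 - 21/2 + (-21/2)**2)*(1/8423) = (4 - 21/2 + 441/4)*(1/8423) = (415/4)*(1/8423) = 415/33692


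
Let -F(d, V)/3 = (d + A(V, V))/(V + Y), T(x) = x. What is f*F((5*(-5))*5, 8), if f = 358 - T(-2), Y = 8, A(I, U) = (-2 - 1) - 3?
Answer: 17685/2 ≈ 8842.5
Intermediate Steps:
A(I, U) = -6 (A(I, U) = -3 - 3 = -6)
F(d, V) = -3*(-6 + d)/(8 + V) (F(d, V) = -3*(d - 6)/(V + 8) = -3*(-6 + d)/(8 + V))
f = 360 (f = 358 - 1*(-2) = 358 + 2 = 360)
f*F((5*(-5))*5, 8) = 360*(3*(6 - 5*(-5)*5)/(8 + 8)) = 360*(3*(6 - (-25)*5)/16) = 360*(3*(1/16)*(6 - 1*(-125))) = 360*(3*(1/16)*(6 + 125)) = 360*(3*(1/16)*131) = 360*(393/16) = 17685/2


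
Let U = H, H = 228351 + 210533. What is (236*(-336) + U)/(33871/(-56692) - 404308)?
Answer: -20385762896/22921063007 ≈ -0.88939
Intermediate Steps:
H = 438884
U = 438884
(236*(-336) + U)/(33871/(-56692) - 404308) = (236*(-336) + 438884)/(33871/(-56692) - 404308) = (-79296 + 438884)/(33871*(-1/56692) - 404308) = 359588/(-33871/56692 - 404308) = 359588/(-22921063007/56692) = 359588*(-56692/22921063007) = -20385762896/22921063007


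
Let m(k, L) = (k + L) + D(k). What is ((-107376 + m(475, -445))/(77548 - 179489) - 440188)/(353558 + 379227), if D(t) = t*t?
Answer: -6410474741/10671547955 ≈ -0.60071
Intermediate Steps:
D(t) = t²
m(k, L) = L + k + k² (m(k, L) = (k + L) + k² = (L + k) + k² = L + k + k²)
((-107376 + m(475, -445))/(77548 - 179489) - 440188)/(353558 + 379227) = ((-107376 + (-445 + 475 + 475²))/(77548 - 179489) - 440188)/(353558 + 379227) = ((-107376 + (-445 + 475 + 225625))/(-101941) - 440188)/732785 = ((-107376 + 225655)*(-1/101941) - 440188)*(1/732785) = (118279*(-1/101941) - 440188)*(1/732785) = (-16897/14563 - 440188)*(1/732785) = -6410474741/14563*1/732785 = -6410474741/10671547955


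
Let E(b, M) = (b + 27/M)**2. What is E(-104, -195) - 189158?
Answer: -753373189/4225 ≈ -1.7831e+5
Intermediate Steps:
E(-104, -195) - 189158 = (27 - 195*(-104))**2/(-195)**2 - 189158 = (27 + 20280)**2/38025 - 189158 = (1/38025)*20307**2 - 189158 = (1/38025)*412374249 - 189158 = 45819361/4225 - 189158 = -753373189/4225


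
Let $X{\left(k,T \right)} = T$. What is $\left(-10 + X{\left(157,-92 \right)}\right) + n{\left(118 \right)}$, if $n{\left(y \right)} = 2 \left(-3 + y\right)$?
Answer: $128$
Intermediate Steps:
$n{\left(y \right)} = -6 + 2 y$
$\left(-10 + X{\left(157,-92 \right)}\right) + n{\left(118 \right)} = \left(-10 - 92\right) + \left(-6 + 2 \cdot 118\right) = -102 + \left(-6 + 236\right) = -102 + 230 = 128$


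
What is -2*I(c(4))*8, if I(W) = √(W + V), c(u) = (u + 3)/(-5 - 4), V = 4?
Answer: -16*√29/3 ≈ -28.721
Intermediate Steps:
c(u) = -⅓ - u/9 (c(u) = (3 + u)/(-9) = (3 + u)*(-⅑) = -⅓ - u/9)
I(W) = √(4 + W) (I(W) = √(W + 4) = √(4 + W))
-2*I(c(4))*8 = -2*√(4 + (-⅓ - ⅑*4))*8 = -2*√(4 + (-⅓ - 4/9))*8 = -2*√(4 - 7/9)*8 = -2*√29/3*8 = -16*√29/3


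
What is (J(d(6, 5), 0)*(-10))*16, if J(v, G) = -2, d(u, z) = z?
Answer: 320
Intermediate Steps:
(J(d(6, 5), 0)*(-10))*16 = -2*(-10)*16 = 20*16 = 320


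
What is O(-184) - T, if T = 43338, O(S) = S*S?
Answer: -9482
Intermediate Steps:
O(S) = S²
O(-184) - T = (-184)² - 1*43338 = 33856 - 43338 = -9482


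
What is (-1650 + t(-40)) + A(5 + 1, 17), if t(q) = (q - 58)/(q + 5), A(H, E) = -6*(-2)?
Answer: -8176/5 ≈ -1635.2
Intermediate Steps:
A(H, E) = 12
t(q) = (-58 + q)/(5 + q)
(-1650 + t(-40)) + A(5 + 1, 17) = (-1650 + (-58 - 40)/(5 - 40)) + 12 = (-1650 - 98/(-35)) + 12 = (-1650 - 1/35*(-98)) + 12 = (-1650 + 14/5) + 12 = -8236/5 + 12 = -8176/5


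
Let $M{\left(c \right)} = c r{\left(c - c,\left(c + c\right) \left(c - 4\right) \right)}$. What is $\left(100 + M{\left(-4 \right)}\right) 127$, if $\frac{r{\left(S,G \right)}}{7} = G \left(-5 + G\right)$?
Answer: $-13414756$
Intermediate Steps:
$r{\left(S,G \right)} = 7 G \left(-5 + G\right)$
$M{\left(c \right)} = 14 c^{2} \left(-5 + 2 c \left(-4 + c\right)\right) \left(-4 + c\right)$ ($M{\left(c \right)} = c 7 \left(c + c\right) \left(c - 4\right) \left(-5 + \left(c + c\right) \left(c - 4\right)\right) = c 7 \cdot 2 c \left(-4 + c\right) \left(-5 + 2 c \left(-4 + c\right)\right) = c 14 c \left(-5 + 2 c \left(-4 + c\right)\right) \left(-4 + c\right) = 14 c^{2} \left(-5 + 2 c \left(-4 + c\right)\right) \left(-4 + c\right)$)
$\left(100 + M{\left(-4 \right)}\right) 127 = \left(100 + 14 \left(-4\right)^{2} \left(-5 + 2 \left(-4\right) \left(-4 - 4\right)\right) \left(-4 - 4\right)\right) 127 = \left(100 + 14 \cdot 16 \left(-5 + 2 \left(-4\right) \left(-8\right)\right) \left(-8\right)\right) 127 = \left(100 + 14 \cdot 16 \left(-5 + 64\right) \left(-8\right)\right) 127 = \left(100 + 14 \cdot 16 \cdot 59 \left(-8\right)\right) 127 = \left(100 - 105728\right) 127 = \left(-105628\right) 127 = -13414756$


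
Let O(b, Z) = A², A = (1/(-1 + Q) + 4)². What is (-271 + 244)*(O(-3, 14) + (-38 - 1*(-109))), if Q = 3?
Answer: -207819/16 ≈ -12989.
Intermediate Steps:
A = 81/4 (A = (1/(-1 + 3) + 4)² = (1/2 + 4)² = (½ + 4)² = (9/2)² = 81/4 ≈ 20.250)
O(b, Z) = 6561/16 (O(b, Z) = (81/4)² = 6561/16)
(-271 + 244)*(O(-3, 14) + (-38 - 1*(-109))) = (-271 + 244)*(6561/16 + (-38 - 1*(-109))) = -27*(6561/16 + (-38 + 109)) = -27*(6561/16 + 71) = -27*7697/16 = -207819/16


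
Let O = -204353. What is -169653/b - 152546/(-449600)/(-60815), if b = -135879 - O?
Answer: -1159683676076701/468061285244000 ≈ -2.4776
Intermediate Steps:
b = 68474 (b = -135879 - 1*(-204353) = -135879 + 204353 = 68474)
-169653/b - 152546/(-449600)/(-60815) = -169653/68474 - 152546/(-449600)/(-60815) = -169653*1/68474 - 152546*(-1/449600)*(-1/60815) = -169653/68474 + (76273/224800)*(-1/60815) = -169653/68474 - 76273/13671212000 = -1159683676076701/468061285244000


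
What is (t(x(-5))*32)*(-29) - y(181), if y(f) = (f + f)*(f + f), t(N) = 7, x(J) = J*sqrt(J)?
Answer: -137540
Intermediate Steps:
x(J) = J**(3/2)
y(f) = 4*f**2 (y(f) = (2*f)*(2*f) = 4*f**2)
(t(x(-5))*32)*(-29) - y(181) = (7*32)*(-29) - 4*181**2 = 224*(-29) - 4*32761 = -6496 - 1*131044 = -6496 - 131044 = -137540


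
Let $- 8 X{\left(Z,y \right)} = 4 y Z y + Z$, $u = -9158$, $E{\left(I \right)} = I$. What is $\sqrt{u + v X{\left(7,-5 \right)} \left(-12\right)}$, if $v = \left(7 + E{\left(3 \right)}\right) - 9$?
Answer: $\frac{i \sqrt{32390}}{2} \approx 89.986 i$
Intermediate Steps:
$X{\left(Z,y \right)} = - \frac{Z}{8} - \frac{Z y^{2}}{2}$ ($X{\left(Z,y \right)} = - \frac{4 y Z y + Z}{8} = - \frac{4 Z y y + Z}{8} = - \frac{4 Z y^{2} + Z}{8} = - \frac{Z + 4 Z y^{2}}{8} = - \frac{Z}{8} - \frac{Z y^{2}}{2}$)
$v = 1$ ($v = \left(7 + 3\right) - 9 = 10 - 9 = 1$)
$\sqrt{u + v X{\left(7,-5 \right)} \left(-12\right)} = \sqrt{-9158 + 1 \left(\left(- \frac{1}{8}\right) 7 \left(1 + 4 \left(-5\right)^{2}\right)\right) \left(-12\right)} = \sqrt{-9158 + 1 \left(\left(- \frac{1}{8}\right) 7 \left(1 + 4 \cdot 25\right)\right) \left(-12\right)} = \sqrt{-9158 + 1 \left(\left(- \frac{1}{8}\right) 7 \left(1 + 100\right)\right) \left(-12\right)} = \sqrt{-9158 + 1 \left(\left(- \frac{1}{8}\right) 7 \cdot 101\right) \left(-12\right)} = \sqrt{-9158 + 1 \left(- \frac{707}{8}\right) \left(-12\right)} = \sqrt{-9158 - - \frac{2121}{2}} = \sqrt{-9158 + \frac{2121}{2}} = \sqrt{- \frac{16195}{2}} = \frac{i \sqrt{32390}}{2}$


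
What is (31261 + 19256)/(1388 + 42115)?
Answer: 16839/14501 ≈ 1.1612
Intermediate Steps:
(31261 + 19256)/(1388 + 42115) = 50517/43503 = 50517*(1/43503) = 16839/14501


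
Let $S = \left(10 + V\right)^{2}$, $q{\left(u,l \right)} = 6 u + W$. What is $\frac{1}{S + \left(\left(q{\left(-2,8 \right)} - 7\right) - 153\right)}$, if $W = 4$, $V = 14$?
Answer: $\frac{1}{408} \approx 0.002451$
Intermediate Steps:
$q{\left(u,l \right)} = 4 + 6 u$ ($q{\left(u,l \right)} = 6 u + 4 = 4 + 6 u$)
$S = 576$ ($S = \left(10 + 14\right)^{2} = 24^{2} = 576$)
$\frac{1}{S + \left(\left(q{\left(-2,8 \right)} - 7\right) - 153\right)} = \frac{1}{576 + \left(\left(\left(4 + 6 \left(-2\right)\right) - 7\right) - 153\right)} = \frac{1}{576 + \left(\left(\left(4 - 12\right) - 7\right) - 153\right)} = \frac{1}{576 - 168} = \frac{1}{408}$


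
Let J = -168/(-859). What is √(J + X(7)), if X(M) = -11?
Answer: I*√7972379/859 ≈ 3.287*I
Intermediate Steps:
J = 168/859 (J = -168*(-1/859) = 168/859 ≈ 0.19558)
√(J + X(7)) = √(168/859 - 11) = √(-9281/859) = I*√7972379/859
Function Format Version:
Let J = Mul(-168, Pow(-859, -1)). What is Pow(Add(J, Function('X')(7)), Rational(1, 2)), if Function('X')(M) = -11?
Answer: Mul(Rational(1, 859), I, Pow(7972379, Rational(1, 2))) ≈ Mul(3.2870, I)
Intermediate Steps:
J = Rational(168, 859) (J = Mul(-168, Rational(-1, 859)) = Rational(168, 859) ≈ 0.19558)
Pow(Add(J, Function('X')(7)), Rational(1, 2)) = Pow(Add(Rational(168, 859), -11), Rational(1, 2)) = Pow(Rational(-9281, 859), Rational(1, 2)) = Mul(Rational(1, 859), I, Pow(7972379, Rational(1, 2)))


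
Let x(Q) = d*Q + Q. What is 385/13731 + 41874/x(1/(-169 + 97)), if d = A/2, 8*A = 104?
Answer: -27598648987/68655 ≈ -4.0199e+5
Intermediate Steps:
A = 13 (A = (1/8)*104 = 13)
d = 13/2 ≈ 6.5000
x(Q) = 15*Q/2 (x(Q) = 13*Q/2 + Q = 15*Q/2)
385/13731 + 41874/x(1/(-169 + 97)) = 385/13731 + 41874/((15/(2*(-169 + 97)))) = 385*(1/13731) + 41874/(((15/2)/(-72))) = 385/13731 + 41874/(((15/2)*(-1/72))) = 385/13731 + 41874/(-5/48) = 385/13731 + 41874*(-48/5) = 385/13731 - 2009952/5 = -27598648987/68655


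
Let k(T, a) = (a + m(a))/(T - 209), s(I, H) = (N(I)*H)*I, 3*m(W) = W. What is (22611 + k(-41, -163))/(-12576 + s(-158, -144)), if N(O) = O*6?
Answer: -8479451/8093052000 ≈ -0.0010477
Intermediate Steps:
N(O) = 6*O
m(W) = W/3
s(I, H) = 6*H*I² (s(I, H) = ((6*I)*H)*I = (6*H*I)*I = 6*H*I²)
k(T, a) = 4*a/(3*(-209 + T)) (k(T, a) = (a + a/3)/(T - 209) = (4*a/3)/(-209 + T) = 4*a/(3*(-209 + T)))
(22611 + k(-41, -163))/(-12576 + s(-158, -144)) = (22611 + (4/3)*(-163)/(-209 - 41))/(-12576 + 6*(-144)*(-158)²) = (22611 + (4/3)*(-163)/(-250))/(-12576 + 6*(-144)*24964) = (22611 + (4/3)*(-163)*(-1/250))/(-12576 - 21568896) = (22611 + 326/375)/(-21581472) = (8479451/375)*(-1/21581472) = -8479451/8093052000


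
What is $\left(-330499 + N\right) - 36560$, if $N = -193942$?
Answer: $-561001$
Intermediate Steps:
$\left(-330499 + N\right) - 36560 = \left(-330499 - 193942\right) - 36560 = -524441 - 36560 = -561001$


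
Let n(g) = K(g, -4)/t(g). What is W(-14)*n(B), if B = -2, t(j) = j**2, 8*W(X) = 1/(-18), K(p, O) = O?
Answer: 1/144 ≈ 0.0069444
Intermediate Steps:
W(X) = -1/144 (W(X) = (1/8)/(-18) = (1/8)*(-1/18) = -1/144)
n(g) = -4/g**2
W(-14)*n(B) = -(-1)/(36*(-2)**2) = -(-1)/(36*4) = -1/144*(-1) = 1/144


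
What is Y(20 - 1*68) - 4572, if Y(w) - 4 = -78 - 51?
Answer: -4697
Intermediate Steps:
Y(w) = -125 (Y(w) = 4 + (-78 - 51) = 4 - 129 = -125)
Y(20 - 1*68) - 4572 = -125 - 4572 = -4697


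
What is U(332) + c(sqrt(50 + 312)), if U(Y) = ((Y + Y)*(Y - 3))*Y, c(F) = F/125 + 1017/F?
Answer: 72527392 + 127487*sqrt(362)/45250 ≈ 7.2527e+7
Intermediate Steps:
c(F) = 1017/F + F/125 (c(F) = F*(1/125) + 1017/F = F/125 + 1017/F = 1017/F + F/125)
U(Y) = 2*Y**2*(-3 + Y) (U(Y) = ((2*Y)*(-3 + Y))*Y = (2*Y*(-3 + Y))*Y = 2*Y**2*(-3 + Y))
U(332) + c(sqrt(50 + 312)) = 2*332**2*(-3 + 332) + (1017/(sqrt(50 + 312)) + sqrt(50 + 312)/125) = 2*110224*329 + (1017/(sqrt(362)) + sqrt(362)/125) = 72527392 + (1017*(sqrt(362)/362) + sqrt(362)/125) = 72527392 + (1017*sqrt(362)/362 + sqrt(362)/125) = 72527392 + 127487*sqrt(362)/45250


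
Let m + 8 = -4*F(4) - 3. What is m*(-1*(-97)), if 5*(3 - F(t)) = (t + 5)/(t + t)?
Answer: -21437/10 ≈ -2143.7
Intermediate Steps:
F(t) = 3 - (5 + t)/(10*t) (F(t) = 3 - (t + 5)/(5*(t + t)) = 3 - (5 + t)/(5*(2*t)) = 3 - (5 + t)*1/(2*t)/5 = 3 - (5 + t)/(10*t))
m = -221/10 (m = -8 + (-2*(-5 + 29*4)/(5*4) - 3) = -8 + (-2*(-5 + 116)/(5*4) - 3) = -8 + (-2*111/(5*4) - 3) = -8 + (-4*111/40 - 3) = -8 + (-111/10 - 3) = -8 - 141/10 = -221/10 ≈ -22.100)
m*(-1*(-97)) = -(-221)*(-97)/10 = -221/10*97 = -21437/10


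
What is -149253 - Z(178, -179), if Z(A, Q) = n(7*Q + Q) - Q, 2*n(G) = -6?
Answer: -149429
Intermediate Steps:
n(G) = -3 (n(G) = (1/2)*(-6) = -3)
Z(A, Q) = -3 - Q
-149253 - Z(178, -179) = -149253 - (-3 - 1*(-179)) = -149253 - (-3 + 179) = -149253 - 1*176 = -149253 - 176 = -149429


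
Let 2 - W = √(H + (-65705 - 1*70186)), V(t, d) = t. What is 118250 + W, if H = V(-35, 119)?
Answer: 118252 - 7*I*√2774 ≈ 1.1825e+5 - 368.68*I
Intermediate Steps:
H = -35
W = 2 - 7*I*√2774 (W = 2 - √(-35 + (-65705 - 1*70186)) = 2 - √(-35 + (-65705 - 70186)) = 2 - √(-35 - 135891) = 2 - √(-135926) = 2 - 7*I*√2774 ≈ 2.0 - 368.68*I)
118250 + W = 118250 + (2 - 7*I*√2774) = 118252 - 7*I*√2774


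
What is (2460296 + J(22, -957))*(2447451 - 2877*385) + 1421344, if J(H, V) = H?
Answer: 3296350239652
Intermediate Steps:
(2460296 + J(22, -957))*(2447451 - 2877*385) + 1421344 = (2460296 + 22)*(2447451 - 2877*385) + 1421344 = 2460318*(2447451 - 1107645) + 1421344 = 2460318*1339806 + 1421344 = 3296348818308 + 1421344 = 3296350239652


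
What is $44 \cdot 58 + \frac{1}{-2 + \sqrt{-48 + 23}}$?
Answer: $\frac{74006}{29} - \frac{5 i}{29} \approx 2551.9 - 0.17241 i$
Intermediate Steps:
$44 \cdot 58 + \frac{1}{-2 + \sqrt{-48 + 23}} = 2552 + \frac{1}{-2 + \sqrt{-25}} = 2552 + \frac{1}{-2 + 5 i} = 2552 + \frac{-2 - 5 i}{29}$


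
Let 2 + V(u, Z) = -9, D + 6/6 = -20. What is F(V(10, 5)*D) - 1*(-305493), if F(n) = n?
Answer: 305724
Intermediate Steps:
D = -21 (D = -1 - 20 = -21)
V(u, Z) = -11 (V(u, Z) = -2 - 9 = -11)
F(V(10, 5)*D) - 1*(-305493) = -11*(-21) - 1*(-305493) = 231 + 305493 = 305724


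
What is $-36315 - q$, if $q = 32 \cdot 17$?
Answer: $-36859$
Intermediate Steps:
$q = 544$
$-36315 - q = -36315 - 544 = -36859$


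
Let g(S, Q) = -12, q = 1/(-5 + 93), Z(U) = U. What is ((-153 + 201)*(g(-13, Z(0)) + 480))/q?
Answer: 1976832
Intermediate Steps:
q = 1/88 ≈ 0.011364
((-153 + 201)*(g(-13, Z(0)) + 480))/q = ((-153 + 201)*(-12 + 480))/(1/88) = (48*468)*88 = 22464*88 = 1976832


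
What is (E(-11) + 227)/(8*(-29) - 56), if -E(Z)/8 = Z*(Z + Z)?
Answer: 1709/288 ≈ 5.9340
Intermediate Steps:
E(Z) = -16*Z**2 (E(Z) = -8*Z*(Z + Z) = -8*Z*2*Z = -16*Z**2)
(E(-11) + 227)/(8*(-29) - 56) = (-16*(-11)**2 + 227)/(8*(-29) - 56) = (-16*121 + 227)/(-232 - 56) = (-1936 + 227)/(-288) = -1709*(-1/288) = 1709/288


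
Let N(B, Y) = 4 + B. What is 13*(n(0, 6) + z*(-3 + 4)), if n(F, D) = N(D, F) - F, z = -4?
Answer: 78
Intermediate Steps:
n(F, D) = 4 + D - F (n(F, D) = (4 + D) - F = 4 + D - F)
13*(n(0, 6) + z*(-3 + 4)) = 13*((4 + 6 - 1*0) - 4*(-3 + 4)) = 13*((4 + 6 + 0) - 4*1) = 13*(10 - 4) = 13*6 = 78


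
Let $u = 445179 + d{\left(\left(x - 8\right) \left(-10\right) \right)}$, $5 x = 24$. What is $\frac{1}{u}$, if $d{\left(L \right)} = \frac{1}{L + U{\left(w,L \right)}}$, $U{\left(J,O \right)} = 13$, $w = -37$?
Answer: $\frac{45}{20033056} \approx 2.2463 \cdot 10^{-6}$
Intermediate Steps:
$x = \frac{24}{5}$ ($x = \frac{1}{5} \cdot 24 = \frac{24}{5} \approx 4.8$)
$d{\left(L \right)} = \frac{1}{13 + L}$ ($d{\left(L \right)} = \frac{1}{L + 13} = \frac{1}{13 + L}$)
$u = \frac{20033056}{45}$ ($u = 445179 + \frac{1}{13 + \left(\frac{24}{5} - 8\right) \left(-10\right)} = 445179 + \frac{1}{13 - -32} = 445179 + \frac{1}{13 + 32} = 445179 + \frac{1}{45} = \frac{20033056}{45} \approx 4.4518 \cdot 10^{5}$)
$\frac{1}{u} = \frac{1}{\frac{20033056}{45}} = \frac{45}{20033056}$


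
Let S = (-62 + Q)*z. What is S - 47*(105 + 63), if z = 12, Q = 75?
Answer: -7740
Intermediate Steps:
S = 156 (S = (-62 + 75)*12 = 13*12 = 156)
S - 47*(105 + 63) = 156 - 47*(105 + 63) = 156 - 47*168 = 156 - 7896 = -7740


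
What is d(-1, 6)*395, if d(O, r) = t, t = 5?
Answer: 1975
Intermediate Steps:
d(O, r) = 5
d(-1, 6)*395 = 5*395 = 1975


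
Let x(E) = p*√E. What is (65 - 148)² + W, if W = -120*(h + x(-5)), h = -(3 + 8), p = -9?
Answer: 8209 + 1080*I*√5 ≈ 8209.0 + 2415.0*I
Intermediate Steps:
h = -11 (h = -1*11 = -11)
x(E) = -9*√E
W = 1320 + 1080*I*√5 (W = -120*(-11 - 9*I*√5) = 1320 + 1080*I*√5 ≈ 1320.0 + 2415.0*I)
(65 - 148)² + W = (65 - 148)² + (1320 + 1080*I*√5) = (-83)² + (1320 + 1080*I*√5) = 6889 + (1320 + 1080*I*√5) = 8209 + 1080*I*√5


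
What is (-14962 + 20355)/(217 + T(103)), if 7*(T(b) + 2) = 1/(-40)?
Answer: 1510040/60199 ≈ 25.084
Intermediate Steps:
T(b) = -561/280 (T(b) = -2 + (1/7)/(-40) = -2 + (1/7)*(-1/40) = -2 - 1/280 = -561/280)
(-14962 + 20355)/(217 + T(103)) = (-14962 + 20355)/(217 - 561/280) = 5393/(60199/280) = 5393*(280/60199) = 1510040/60199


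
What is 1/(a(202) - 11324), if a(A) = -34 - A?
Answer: -1/11560 ≈ -8.6505e-5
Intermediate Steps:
1/(a(202) - 11324) = 1/((-34 - 1*202) - 11324) = 1/((-34 - 202) - 11324) = 1/(-236 - 11324) = 1/(-11560) = -1/11560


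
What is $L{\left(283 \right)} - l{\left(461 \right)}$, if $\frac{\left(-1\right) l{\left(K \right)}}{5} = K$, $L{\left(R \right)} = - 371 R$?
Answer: $-102688$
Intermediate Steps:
$l{\left(K \right)} = - 5 K$
$L{\left(283 \right)} - l{\left(461 \right)} = \left(-371\right) 283 - \left(-5\right) 461 = -104993 - -2305 = -104993 + 2305 = -102688$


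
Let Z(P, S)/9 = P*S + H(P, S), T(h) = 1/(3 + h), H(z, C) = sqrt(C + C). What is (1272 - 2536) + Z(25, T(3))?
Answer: -2453/2 + 3*sqrt(3) ≈ -1221.3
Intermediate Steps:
H(z, C) = sqrt(2)*sqrt(C) (H(z, C) = sqrt(2*C) = sqrt(2)*sqrt(C))
Z(P, S) = 9*P*S + 9*sqrt(2)*sqrt(S) (Z(P, S) = 9*(P*S + sqrt(2)*sqrt(S)) = 9*P*S + 9*sqrt(2)*sqrt(S))
(1272 - 2536) + Z(25, T(3)) = (1272 - 2536) + (9*25/(3 + 3) + 9*sqrt(2)*sqrt(1/(3 + 3))) = -1264 + (9*25/6 + 9*sqrt(2)*sqrt(1/6)) = -1264 + (9*25*(1/6) + 9*sqrt(2)*sqrt(1/6)) = -1264 + (75/2 + 9*sqrt(2)*(sqrt(6)/6)) = -1264 + (75/2 + 3*sqrt(3)) = -2453/2 + 3*sqrt(3)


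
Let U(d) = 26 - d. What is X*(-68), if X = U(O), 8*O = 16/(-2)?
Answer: -1836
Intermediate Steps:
O = -1 (O = (16/(-2))/8 = (16*(-½))/8 = (⅛)*(-8) = -1)
X = 27 (X = 26 - 1*(-1) = 26 + 1 = 27)
X*(-68) = 27*(-68) = -1836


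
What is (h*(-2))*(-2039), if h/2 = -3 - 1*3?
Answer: -48936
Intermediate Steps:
h = -12 (h = 2*(-3 - 1*3) = 2*(-3 - 3) = 2*(-6) = -12)
(h*(-2))*(-2039) = -12*(-2)*(-2039) = 24*(-2039) = -48936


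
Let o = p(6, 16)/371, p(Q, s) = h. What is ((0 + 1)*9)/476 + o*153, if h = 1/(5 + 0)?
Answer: 1827/18020 ≈ 0.10139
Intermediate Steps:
h = ⅕ (h = 1/5 = ⅕ ≈ 0.20000)
p(Q, s) = ⅕
o = 1/1855 (o = (⅕)/371 = (⅕)*(1/371) = 1/1855 ≈ 0.00053908)
((0 + 1)*9)/476 + o*153 = ((0 + 1)*9)/476 + (1/1855)*153 = (1*9)*(1/476) + 153/1855 = 9*(1/476) + 153/1855 = 9/476 + 153/1855 = 1827/18020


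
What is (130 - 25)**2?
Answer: 11025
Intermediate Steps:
(130 - 25)**2 = 105**2 = 11025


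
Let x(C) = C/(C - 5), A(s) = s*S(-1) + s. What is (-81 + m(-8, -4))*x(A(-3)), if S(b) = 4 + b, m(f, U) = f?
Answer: -1068/17 ≈ -62.824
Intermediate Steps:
A(s) = 4*s (A(s) = s*(4 - 1) + s = s*3 + s = 3*s + s = 4*s)
x(C) = C/(-5 + C)
(-81 + m(-8, -4))*x(A(-3)) = (-81 - 8)*((4*(-3))/(-5 + 4*(-3))) = -(-1068)/(-5 - 12) = -(-1068)/(-17) = -(-1068)*(-1)/17 = -89*12/17 = -1068/17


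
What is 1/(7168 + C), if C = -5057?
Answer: 1/2111 ≈ 0.00047371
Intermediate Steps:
1/(7168 + C) = 1/(7168 - 5057) = 1/2111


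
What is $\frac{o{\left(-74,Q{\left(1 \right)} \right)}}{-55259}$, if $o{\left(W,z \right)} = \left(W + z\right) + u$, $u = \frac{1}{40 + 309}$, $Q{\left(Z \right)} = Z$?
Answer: $\frac{25476}{19285391} \approx 0.001321$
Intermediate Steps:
$u = \frac{1}{349} \approx 0.0028653$
$o{\left(W,z \right)} = \frac{1}{349} + W + z$ ($o{\left(W,z \right)} = \left(W + z\right) + \frac{1}{349} = \frac{1}{349} + W + z$)
$\frac{o{\left(-74,Q{\left(1 \right)} \right)}}{-55259} = \frac{\frac{1}{349} - 74 + 1}{-55259} = \left(- \frac{25476}{349}\right) \left(- \frac{1}{55259}\right) = \frac{25476}{19285391}$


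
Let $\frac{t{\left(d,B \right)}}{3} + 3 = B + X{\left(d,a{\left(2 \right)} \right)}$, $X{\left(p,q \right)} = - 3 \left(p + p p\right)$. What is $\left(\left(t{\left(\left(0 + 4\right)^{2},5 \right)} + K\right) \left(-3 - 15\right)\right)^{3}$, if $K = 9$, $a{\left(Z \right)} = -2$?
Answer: $83993144810184$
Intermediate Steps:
$X{\left(p,q \right)} = - 3 p - 3 p^{2}$ ($X{\left(p,q \right)} = - 3 \left(p + p^{2}\right) = - 3 p - 3 p^{2}$)
$t{\left(d,B \right)} = -9 + 3 B - 9 d \left(1 + d\right)$ ($t{\left(d,B \right)} = -9 + 3 \left(B - 3 d \left(1 + d\right)\right) = -9 + \left(3 B - 9 d \left(1 + d\right)\right) = -9 + 3 B - 9 d \left(1 + d\right)$)
$\left(\left(t{\left(\left(0 + 4\right)^{2},5 \right)} + K\right) \left(-3 - 15\right)\right)^{3} = \left(\left(\left(-9 + 3 \cdot 5 - 9 \left(0 + 4\right)^{2} \left(1 + \left(0 + 4\right)^{2}\right)\right) + 9\right) \left(-3 - 15\right)\right)^{3} = \left(\left(\left(-9 + 15 - 9 \cdot 4^{2} \left(1 + 4^{2}\right)\right) + 9\right) \left(-18\right)\right)^{3} = \left(\left(\left(-9 + 15 - 144 \left(1 + 16\right)\right) + 9\right) \left(-18\right)\right)^{3} = \left(\left(\left(-9 + 15 - 144 \cdot 17\right) + 9\right) \left(-18\right)\right)^{3} = \left(\left(\left(-9 + 15 - 2448\right) + 9\right) \left(-18\right)\right)^{3} = \left(\left(-2442 + 9\right) \left(-18\right)\right)^{3} = \left(\left(-2433\right) \left(-18\right)\right)^{3} = 43794^{3} = 83993144810184$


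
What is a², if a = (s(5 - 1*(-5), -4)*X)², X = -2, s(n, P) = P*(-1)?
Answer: 4096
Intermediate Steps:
s(n, P) = -P
a = 64 (a = (-1*(-4)*(-2))² = (4*(-2))² = (-8)² = 64)
a² = 64² = 4096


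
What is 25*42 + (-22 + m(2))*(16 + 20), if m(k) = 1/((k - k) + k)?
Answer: 276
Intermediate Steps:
m(k) = 1/k (m(k) = 1/(0 + k) = 1/k)
25*42 + (-22 + m(2))*(16 + 20) = 25*42 + (-22 + 1/2)*(16 + 20) = 1050 + (-22 + 1/2)*36 = 1050 - 43/2*36 = 1050 - 774 = 276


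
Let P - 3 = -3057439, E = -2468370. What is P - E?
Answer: -589066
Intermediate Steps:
P = -3057436 (P = 3 - 3057439 = -3057436)
P - E = -3057436 - 1*(-2468370) = -3057436 + 2468370 = -589066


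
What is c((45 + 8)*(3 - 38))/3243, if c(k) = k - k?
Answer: 0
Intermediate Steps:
c(k) = 0
c((45 + 8)*(3 - 38))/3243 = 0/3243 = 0*(1/3243) = 0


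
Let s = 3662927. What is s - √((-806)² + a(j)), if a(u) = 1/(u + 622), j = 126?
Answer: 3662927 - √90868485323/374 ≈ 3.6621e+6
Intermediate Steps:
a(u) = 1/(622 + u)
s - √((-806)² + a(j)) = 3662927 - √((-806)² + 1/(622 + 126)) = 3662927 - √(649636 + 1/748) = 3662927 - √(485927729/748) = 3662927 - √90868485323/374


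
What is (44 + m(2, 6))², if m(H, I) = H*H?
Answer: 2304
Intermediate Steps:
m(H, I) = H²
(44 + m(2, 6))² = (44 + 2²)² = (44 + 4)² = 48² = 2304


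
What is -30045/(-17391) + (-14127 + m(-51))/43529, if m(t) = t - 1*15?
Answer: 18614006/13280927 ≈ 1.4016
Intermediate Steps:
m(t) = -15 + t (m(t) = t - 15 = -15 + t)
-30045/(-17391) + (-14127 + m(-51))/43529 = -30045/(-17391) + (-14127 + (-15 - 51))/43529 = -30045*(-1/17391) + (-14127 - 66)*(1/43529) = 10015/5797 - 14193*1/43529 = 10015/5797 - 747/2291 = 18614006/13280927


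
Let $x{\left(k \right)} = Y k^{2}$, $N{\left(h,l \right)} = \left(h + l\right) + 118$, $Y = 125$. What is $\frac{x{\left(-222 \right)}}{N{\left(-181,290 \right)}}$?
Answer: $\frac{6160500}{227} \approx 27139.0$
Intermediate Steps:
$N{\left(h,l \right)} = 118 + h + l$
$x{\left(k \right)} = 125 k^{2}$
$\frac{x{\left(-222 \right)}}{N{\left(-181,290 \right)}} = \frac{125 \left(-222\right)^{2}}{118 - 181 + 290} = \frac{125 \cdot 49284}{227} = 6160500 \cdot \frac{1}{227} = \frac{6160500}{227}$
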